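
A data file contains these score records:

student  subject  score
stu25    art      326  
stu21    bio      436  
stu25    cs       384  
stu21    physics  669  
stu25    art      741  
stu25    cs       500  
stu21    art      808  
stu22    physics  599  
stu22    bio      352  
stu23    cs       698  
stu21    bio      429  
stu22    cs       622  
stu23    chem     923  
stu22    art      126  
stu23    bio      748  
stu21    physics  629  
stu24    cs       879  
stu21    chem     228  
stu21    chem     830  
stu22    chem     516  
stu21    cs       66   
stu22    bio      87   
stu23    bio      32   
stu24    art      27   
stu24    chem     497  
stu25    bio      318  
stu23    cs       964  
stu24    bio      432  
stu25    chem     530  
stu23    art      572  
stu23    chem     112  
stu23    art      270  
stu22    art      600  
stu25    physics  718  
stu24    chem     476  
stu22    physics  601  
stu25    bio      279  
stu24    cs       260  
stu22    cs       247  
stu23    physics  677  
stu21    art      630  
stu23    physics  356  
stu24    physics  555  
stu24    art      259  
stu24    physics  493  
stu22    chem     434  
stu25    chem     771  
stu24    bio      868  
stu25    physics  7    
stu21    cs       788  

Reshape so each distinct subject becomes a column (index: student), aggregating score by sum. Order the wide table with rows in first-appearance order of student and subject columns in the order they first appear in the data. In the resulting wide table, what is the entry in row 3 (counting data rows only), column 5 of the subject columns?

With rows in first-appearance order of student, row 3 is student=stu22. subject columns in first-appearance order: art, bio, cs, physics, chem; column 5 is chem.
Long rows with student=stu22, subject=chem: 516 + 434 = 950.

950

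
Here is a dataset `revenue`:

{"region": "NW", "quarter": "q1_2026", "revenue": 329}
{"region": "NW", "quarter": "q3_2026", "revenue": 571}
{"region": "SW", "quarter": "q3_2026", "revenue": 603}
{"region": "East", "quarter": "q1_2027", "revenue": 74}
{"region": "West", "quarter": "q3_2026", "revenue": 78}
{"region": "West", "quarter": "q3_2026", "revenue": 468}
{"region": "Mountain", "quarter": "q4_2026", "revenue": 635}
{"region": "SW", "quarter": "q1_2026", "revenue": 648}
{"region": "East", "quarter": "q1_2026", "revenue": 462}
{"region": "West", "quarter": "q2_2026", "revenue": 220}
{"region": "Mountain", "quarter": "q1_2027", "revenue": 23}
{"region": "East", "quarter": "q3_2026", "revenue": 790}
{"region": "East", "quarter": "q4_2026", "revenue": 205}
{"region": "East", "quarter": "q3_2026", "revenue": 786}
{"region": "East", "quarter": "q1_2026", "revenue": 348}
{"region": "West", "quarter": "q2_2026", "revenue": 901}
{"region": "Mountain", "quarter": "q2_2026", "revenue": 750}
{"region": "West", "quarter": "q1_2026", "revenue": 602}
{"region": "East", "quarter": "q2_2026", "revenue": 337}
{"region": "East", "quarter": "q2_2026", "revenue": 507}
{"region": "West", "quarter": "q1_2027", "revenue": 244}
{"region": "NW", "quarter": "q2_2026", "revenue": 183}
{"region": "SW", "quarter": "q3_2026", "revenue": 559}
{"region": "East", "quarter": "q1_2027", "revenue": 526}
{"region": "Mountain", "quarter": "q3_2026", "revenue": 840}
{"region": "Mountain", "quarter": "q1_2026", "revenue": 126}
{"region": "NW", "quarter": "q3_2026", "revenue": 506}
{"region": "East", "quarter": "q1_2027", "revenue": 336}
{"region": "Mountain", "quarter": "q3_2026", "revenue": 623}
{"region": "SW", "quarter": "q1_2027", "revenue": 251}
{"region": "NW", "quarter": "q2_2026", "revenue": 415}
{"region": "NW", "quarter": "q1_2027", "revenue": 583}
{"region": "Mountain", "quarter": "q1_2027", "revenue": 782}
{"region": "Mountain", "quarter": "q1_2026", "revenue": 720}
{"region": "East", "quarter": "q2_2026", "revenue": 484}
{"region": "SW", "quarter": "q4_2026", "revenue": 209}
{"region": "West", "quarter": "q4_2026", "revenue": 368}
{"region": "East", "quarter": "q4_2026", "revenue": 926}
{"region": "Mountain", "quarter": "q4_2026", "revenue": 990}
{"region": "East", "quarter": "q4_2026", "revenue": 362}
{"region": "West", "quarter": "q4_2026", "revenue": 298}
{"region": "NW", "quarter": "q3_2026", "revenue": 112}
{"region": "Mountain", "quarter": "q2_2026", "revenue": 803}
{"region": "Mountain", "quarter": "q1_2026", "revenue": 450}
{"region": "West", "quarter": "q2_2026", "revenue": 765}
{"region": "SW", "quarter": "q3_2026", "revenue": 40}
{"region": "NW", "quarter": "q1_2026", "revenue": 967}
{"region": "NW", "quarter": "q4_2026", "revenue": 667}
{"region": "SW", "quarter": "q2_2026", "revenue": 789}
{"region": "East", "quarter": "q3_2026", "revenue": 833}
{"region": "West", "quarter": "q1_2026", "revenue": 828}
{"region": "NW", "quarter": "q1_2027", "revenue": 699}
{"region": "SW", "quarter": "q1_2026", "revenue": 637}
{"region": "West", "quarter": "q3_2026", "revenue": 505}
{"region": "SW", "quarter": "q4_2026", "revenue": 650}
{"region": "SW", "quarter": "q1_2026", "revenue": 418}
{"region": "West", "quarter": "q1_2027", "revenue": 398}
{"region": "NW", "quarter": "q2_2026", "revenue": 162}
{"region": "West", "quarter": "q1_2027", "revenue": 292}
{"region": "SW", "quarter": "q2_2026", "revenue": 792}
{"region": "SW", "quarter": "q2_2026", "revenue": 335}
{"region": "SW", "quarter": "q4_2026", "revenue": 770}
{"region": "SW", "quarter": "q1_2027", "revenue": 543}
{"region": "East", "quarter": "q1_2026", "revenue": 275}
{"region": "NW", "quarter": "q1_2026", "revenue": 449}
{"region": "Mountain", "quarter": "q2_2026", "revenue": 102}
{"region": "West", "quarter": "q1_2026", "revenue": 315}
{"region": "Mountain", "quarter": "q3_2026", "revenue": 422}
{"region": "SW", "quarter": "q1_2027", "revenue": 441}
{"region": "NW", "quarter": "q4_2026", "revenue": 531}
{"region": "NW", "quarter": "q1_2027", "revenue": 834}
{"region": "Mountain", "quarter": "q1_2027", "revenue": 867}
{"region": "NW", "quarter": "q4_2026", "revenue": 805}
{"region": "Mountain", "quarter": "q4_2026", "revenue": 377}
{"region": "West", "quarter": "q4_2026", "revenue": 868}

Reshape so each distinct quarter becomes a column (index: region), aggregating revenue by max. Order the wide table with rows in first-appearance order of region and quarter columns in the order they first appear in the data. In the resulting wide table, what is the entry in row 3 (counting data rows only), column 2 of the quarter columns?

833

With rows in first-appearance order of region, row 3 is region=East. quarter columns in first-appearance order: q1_2026, q3_2026, q1_2027, q4_2026, q2_2026; column 2 is q3_2026.
Long rows with region=East, quarter=q3_2026: max(790, 786, 833) = 833.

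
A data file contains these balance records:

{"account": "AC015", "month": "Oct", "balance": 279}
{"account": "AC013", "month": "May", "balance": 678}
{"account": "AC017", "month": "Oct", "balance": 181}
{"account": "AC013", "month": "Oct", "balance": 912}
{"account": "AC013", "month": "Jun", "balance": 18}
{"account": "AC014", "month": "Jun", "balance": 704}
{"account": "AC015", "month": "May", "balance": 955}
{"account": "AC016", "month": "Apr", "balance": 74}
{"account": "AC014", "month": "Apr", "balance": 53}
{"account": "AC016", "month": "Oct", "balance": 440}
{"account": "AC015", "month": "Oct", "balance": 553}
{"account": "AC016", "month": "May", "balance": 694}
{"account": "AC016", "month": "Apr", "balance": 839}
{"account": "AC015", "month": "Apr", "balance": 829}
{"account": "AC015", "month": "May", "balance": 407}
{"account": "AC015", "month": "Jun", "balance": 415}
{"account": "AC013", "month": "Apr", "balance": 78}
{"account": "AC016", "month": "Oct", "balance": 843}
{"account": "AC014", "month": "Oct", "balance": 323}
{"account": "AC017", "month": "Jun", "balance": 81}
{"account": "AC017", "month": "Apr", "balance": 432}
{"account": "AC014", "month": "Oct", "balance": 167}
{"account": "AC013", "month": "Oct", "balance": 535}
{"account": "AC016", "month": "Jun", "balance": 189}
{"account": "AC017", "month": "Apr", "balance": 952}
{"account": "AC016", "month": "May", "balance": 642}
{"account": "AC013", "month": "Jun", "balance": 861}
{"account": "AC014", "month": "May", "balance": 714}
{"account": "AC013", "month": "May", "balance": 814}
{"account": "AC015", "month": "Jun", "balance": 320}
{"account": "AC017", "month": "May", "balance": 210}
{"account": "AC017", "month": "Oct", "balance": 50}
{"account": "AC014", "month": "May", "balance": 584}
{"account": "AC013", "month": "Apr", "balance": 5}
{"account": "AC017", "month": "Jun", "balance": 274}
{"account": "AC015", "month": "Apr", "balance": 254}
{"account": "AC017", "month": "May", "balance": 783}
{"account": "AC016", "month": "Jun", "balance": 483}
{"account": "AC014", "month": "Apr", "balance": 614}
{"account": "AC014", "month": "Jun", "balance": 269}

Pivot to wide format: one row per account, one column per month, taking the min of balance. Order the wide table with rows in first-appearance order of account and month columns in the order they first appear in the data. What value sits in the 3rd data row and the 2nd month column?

With rows in first-appearance order of account, row 3 is account=AC017. month columns in first-appearance order: Oct, May, Jun, Apr; column 2 is May.
Long rows with account=AC017, month=May: min(210, 783) = 210.

210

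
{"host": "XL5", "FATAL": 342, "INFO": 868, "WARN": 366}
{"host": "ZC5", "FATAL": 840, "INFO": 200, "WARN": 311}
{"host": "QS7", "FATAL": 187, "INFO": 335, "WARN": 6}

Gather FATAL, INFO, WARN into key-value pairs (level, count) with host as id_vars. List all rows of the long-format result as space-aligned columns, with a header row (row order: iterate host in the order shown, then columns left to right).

Each (host, column) pair becomes one row: 3 × 3 = 9 rows.
For example, (XL5, FATAL) → count=342.

host  level  count
XL5   FATAL  342  
XL5   INFO   868  
XL5   WARN   366  
ZC5   FATAL  840  
ZC5   INFO   200  
ZC5   WARN   311  
QS7   FATAL  187  
QS7   INFO   335  
QS7   WARN   6    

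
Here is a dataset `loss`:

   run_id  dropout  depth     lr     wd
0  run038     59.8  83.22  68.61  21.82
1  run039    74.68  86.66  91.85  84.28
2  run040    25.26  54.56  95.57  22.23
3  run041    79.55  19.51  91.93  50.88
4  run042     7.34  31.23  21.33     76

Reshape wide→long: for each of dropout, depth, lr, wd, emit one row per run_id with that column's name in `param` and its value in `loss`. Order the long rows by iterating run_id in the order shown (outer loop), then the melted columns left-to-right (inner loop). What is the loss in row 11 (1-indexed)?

20 rows total (5 × 4). Row 11: index ⌊(11-1)/4⌋ = 2 into run_id → run040; (11-1) mod 4 = 2 into the melted columns → lr.
So row 11 is (run040, lr, 95.57); loss = 95.57.

95.57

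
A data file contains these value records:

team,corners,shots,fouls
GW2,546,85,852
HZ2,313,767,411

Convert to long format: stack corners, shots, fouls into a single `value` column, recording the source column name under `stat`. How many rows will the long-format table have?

2 team values × 3 melted columns = 6 rows.

6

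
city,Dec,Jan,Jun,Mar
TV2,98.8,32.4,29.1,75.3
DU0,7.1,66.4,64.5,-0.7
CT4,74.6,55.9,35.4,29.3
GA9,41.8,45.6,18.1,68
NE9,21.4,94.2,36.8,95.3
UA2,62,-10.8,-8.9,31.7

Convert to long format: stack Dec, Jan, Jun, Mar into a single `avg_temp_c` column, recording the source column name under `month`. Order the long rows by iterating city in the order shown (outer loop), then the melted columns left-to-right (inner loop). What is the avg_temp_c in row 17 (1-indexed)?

24 rows total (6 × 4). Row 17: index ⌊(17-1)/4⌋ = 4 into city → NE9; (17-1) mod 4 = 0 into the melted columns → Dec.
So row 17 is (NE9, Dec, 21.4); avg_temp_c = 21.4.

21.4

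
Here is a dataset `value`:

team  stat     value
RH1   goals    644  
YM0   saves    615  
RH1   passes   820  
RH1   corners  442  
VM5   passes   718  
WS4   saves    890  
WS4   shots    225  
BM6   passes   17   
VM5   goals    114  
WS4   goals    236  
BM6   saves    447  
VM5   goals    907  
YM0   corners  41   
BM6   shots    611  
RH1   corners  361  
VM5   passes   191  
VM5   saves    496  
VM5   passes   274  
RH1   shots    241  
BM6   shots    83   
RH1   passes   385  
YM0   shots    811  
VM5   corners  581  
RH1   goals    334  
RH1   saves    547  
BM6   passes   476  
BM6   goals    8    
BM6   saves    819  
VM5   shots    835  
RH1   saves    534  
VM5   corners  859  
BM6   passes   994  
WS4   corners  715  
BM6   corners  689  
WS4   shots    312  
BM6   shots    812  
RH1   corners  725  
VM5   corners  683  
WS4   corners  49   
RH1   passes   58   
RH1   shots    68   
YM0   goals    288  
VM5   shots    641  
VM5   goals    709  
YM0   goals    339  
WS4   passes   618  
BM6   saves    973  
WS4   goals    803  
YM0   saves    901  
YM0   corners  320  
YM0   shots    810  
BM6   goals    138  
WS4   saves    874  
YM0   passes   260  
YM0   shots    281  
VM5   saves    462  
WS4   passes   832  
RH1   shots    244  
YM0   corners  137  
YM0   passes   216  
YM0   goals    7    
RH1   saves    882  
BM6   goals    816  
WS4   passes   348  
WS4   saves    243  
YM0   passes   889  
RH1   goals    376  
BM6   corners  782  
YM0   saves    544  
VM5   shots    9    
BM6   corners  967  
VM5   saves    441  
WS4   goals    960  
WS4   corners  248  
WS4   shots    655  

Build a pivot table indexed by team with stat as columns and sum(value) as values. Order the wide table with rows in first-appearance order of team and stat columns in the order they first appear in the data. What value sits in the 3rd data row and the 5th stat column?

With rows in first-appearance order of team, row 3 is team=VM5. stat columns in first-appearance order: goals, saves, passes, corners, shots; column 5 is shots.
Long rows with team=VM5, stat=shots: 835 + 641 + 9 = 1485.

1485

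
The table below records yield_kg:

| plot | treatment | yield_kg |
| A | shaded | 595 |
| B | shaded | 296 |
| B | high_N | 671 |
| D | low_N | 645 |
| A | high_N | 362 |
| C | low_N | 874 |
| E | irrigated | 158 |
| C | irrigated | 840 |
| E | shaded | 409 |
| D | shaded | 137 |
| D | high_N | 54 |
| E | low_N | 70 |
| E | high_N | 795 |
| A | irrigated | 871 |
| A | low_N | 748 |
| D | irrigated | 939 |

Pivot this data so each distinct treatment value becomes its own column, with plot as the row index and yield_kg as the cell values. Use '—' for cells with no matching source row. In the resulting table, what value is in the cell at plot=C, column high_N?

—

No long-format row has plot=C and treatment=high_N, so the cell is —.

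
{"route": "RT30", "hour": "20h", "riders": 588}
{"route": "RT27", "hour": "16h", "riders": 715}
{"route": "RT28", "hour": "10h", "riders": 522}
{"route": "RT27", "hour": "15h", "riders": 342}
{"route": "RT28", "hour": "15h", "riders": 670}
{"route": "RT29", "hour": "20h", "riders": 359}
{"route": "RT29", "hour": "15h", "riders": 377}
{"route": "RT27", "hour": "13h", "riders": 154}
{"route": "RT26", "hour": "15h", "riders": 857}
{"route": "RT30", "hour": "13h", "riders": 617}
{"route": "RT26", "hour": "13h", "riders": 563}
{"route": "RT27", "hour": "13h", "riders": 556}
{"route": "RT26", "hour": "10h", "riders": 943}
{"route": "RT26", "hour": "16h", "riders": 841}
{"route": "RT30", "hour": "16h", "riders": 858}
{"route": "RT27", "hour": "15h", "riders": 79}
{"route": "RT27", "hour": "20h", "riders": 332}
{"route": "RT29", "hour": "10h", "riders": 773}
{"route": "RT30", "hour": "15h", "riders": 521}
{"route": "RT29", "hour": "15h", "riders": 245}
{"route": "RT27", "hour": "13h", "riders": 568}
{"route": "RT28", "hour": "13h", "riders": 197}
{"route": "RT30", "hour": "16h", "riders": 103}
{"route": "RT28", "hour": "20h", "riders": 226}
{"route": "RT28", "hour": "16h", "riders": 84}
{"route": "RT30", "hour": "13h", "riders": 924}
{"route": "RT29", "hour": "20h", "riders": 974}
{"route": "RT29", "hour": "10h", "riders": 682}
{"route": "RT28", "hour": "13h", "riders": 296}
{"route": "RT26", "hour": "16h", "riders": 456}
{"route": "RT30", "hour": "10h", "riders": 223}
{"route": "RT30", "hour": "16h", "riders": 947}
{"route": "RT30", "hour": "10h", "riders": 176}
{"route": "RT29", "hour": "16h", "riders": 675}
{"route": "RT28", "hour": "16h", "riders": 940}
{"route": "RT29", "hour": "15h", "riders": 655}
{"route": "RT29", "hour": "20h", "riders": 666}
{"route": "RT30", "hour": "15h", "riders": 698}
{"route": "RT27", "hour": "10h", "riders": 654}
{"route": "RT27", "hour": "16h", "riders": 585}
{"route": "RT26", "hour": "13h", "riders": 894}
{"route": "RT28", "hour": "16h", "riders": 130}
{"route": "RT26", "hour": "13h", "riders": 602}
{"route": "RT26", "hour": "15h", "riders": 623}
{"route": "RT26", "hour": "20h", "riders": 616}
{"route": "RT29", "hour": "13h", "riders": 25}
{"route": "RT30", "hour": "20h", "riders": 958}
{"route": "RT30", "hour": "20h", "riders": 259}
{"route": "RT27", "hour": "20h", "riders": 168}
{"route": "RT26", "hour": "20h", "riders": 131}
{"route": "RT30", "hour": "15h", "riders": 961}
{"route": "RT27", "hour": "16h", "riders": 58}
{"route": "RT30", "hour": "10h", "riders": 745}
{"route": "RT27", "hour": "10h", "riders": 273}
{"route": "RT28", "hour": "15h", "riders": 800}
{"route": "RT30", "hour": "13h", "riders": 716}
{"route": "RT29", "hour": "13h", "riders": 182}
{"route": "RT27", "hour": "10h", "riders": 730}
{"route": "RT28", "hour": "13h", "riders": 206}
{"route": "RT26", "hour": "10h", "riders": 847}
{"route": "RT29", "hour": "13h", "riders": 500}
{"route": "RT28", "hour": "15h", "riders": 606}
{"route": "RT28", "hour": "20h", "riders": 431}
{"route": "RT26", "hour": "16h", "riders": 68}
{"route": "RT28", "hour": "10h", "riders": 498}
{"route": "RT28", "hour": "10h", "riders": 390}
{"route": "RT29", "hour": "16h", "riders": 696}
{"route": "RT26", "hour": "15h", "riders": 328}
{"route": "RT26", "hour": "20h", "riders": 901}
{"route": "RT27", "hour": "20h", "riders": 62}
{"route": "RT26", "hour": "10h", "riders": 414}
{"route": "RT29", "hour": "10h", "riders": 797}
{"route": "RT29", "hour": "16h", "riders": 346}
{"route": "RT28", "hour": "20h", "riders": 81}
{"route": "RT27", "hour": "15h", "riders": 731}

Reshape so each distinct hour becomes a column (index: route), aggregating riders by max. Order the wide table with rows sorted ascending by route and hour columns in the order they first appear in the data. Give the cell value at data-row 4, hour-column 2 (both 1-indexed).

With rows sorted ascending by route, row 4 is route=RT29. hour columns in first-appearance order: 20h, 16h, 10h, 15h, 13h; column 2 is 16h.
Long rows with route=RT29, hour=16h: max(675, 696, 346) = 696.

696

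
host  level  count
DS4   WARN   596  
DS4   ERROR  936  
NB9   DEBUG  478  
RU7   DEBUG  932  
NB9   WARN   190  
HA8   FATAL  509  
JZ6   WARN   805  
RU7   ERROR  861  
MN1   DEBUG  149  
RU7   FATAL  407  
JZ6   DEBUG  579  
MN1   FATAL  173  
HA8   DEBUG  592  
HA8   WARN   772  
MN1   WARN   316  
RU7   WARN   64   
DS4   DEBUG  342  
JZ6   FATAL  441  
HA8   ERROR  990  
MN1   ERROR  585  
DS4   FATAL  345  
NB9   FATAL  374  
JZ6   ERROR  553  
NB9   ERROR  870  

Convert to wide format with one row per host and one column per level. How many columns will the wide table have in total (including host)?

1 column for host plus 4 distinct level values → 5 columns.

5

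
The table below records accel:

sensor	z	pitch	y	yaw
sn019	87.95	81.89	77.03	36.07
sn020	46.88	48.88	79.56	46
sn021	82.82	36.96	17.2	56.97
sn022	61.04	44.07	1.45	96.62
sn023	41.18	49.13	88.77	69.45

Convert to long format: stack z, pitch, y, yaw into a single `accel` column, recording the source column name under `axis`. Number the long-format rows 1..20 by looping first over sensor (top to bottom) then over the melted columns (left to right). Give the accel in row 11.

17.2

20 rows total (5 × 4). Row 11: index ⌊(11-1)/4⌋ = 2 into sensor → sn021; (11-1) mod 4 = 2 into the melted columns → y.
So row 11 is (sn021, y, 17.2); accel = 17.2.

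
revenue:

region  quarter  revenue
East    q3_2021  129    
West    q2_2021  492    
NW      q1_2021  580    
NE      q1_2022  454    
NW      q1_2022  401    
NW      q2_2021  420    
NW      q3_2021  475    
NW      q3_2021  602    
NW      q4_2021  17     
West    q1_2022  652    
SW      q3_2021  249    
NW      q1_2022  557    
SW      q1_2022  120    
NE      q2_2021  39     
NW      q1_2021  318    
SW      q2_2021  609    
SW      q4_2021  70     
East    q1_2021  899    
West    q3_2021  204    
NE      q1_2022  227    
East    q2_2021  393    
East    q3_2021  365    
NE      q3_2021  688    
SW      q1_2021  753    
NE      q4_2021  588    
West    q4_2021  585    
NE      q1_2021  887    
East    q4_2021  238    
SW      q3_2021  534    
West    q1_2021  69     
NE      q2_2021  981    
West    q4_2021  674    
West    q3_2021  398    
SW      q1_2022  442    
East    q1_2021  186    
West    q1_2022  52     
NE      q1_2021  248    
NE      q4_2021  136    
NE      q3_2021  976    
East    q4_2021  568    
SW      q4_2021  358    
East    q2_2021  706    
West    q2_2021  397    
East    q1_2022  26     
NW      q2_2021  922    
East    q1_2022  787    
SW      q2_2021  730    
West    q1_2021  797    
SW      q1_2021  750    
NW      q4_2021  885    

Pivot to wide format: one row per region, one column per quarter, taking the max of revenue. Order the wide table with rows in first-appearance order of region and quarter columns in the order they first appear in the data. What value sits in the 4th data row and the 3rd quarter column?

887

With rows in first-appearance order of region, row 4 is region=NE. quarter columns in first-appearance order: q3_2021, q2_2021, q1_2021, q1_2022, q4_2021; column 3 is q1_2021.
Long rows with region=NE, quarter=q1_2021: max(887, 248) = 887.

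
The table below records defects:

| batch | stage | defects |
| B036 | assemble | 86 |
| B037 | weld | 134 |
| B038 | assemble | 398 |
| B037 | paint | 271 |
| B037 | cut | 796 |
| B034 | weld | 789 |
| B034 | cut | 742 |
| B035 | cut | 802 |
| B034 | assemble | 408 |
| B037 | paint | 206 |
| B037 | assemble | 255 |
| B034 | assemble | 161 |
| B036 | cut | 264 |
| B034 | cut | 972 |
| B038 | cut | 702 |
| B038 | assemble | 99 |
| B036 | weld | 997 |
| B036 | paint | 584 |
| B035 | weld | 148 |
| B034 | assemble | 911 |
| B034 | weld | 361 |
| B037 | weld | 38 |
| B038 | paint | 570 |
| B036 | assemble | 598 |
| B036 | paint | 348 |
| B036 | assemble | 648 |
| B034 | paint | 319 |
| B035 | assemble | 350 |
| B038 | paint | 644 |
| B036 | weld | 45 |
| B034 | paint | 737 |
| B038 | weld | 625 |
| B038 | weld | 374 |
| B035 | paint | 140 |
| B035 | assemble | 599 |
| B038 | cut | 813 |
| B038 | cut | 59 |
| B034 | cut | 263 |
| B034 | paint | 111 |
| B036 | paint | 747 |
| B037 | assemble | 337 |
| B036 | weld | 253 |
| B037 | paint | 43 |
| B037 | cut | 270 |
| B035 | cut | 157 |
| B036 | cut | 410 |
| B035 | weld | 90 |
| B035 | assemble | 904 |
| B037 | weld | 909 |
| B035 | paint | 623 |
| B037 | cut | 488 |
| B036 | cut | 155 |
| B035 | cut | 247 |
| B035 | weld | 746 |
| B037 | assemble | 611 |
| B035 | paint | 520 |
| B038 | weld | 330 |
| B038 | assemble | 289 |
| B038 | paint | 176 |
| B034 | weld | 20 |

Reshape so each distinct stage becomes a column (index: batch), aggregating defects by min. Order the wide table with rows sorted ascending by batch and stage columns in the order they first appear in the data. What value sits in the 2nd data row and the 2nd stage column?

With rows sorted ascending by batch, row 2 is batch=B035. stage columns in first-appearance order: assemble, weld, paint, cut; column 2 is weld.
Long rows with batch=B035, stage=weld: min(148, 90, 746) = 90.

90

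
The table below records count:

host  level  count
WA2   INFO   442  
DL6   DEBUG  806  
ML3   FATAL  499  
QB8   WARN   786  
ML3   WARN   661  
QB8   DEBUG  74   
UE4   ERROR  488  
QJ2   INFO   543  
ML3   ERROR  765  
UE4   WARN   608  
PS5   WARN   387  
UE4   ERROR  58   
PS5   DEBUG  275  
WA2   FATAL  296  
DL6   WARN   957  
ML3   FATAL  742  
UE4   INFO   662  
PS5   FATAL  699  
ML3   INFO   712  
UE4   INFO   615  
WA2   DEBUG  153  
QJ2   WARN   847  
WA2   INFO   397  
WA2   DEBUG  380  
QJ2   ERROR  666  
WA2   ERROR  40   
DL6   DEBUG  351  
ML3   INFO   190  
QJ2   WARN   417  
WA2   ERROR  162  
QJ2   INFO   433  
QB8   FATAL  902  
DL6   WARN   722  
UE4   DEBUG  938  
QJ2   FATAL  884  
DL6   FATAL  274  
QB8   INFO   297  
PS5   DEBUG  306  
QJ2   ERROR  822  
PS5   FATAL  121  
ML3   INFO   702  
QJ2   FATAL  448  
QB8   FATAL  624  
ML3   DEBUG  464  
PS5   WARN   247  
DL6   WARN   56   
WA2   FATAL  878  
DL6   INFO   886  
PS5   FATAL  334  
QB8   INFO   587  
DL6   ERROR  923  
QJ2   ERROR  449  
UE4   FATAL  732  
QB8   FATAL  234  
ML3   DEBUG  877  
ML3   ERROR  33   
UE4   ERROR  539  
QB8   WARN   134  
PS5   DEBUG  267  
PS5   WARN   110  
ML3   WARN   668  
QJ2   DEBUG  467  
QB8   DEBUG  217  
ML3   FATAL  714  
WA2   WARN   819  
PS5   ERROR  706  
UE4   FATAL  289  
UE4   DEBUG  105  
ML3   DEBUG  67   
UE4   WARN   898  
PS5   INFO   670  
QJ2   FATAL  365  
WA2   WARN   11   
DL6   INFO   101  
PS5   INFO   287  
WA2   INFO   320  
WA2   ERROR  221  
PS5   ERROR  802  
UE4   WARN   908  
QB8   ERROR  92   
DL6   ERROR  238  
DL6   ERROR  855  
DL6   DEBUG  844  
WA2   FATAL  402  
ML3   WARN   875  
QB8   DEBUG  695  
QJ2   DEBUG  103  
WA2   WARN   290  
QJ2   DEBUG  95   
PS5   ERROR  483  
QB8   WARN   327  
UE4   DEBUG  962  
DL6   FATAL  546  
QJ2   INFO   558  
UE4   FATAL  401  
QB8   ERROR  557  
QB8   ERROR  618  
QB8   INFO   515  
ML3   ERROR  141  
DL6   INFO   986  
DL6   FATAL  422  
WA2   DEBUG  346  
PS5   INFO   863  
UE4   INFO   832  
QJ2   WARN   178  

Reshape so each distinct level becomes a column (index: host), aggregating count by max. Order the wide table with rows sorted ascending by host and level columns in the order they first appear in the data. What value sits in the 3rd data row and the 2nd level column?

With rows sorted ascending by host, row 3 is host=PS5. level columns in first-appearance order: INFO, DEBUG, FATAL, WARN, ERROR; column 2 is DEBUG.
Long rows with host=PS5, level=DEBUG: max(275, 306, 267) = 306.

306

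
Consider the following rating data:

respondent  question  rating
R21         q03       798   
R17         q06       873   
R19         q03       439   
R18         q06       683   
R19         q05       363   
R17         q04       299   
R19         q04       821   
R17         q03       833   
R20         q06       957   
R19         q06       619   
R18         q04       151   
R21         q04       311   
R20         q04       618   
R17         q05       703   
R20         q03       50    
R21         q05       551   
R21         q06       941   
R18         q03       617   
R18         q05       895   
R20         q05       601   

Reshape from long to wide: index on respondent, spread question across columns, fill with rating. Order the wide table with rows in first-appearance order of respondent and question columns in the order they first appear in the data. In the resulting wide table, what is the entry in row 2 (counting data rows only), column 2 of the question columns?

With rows in first-appearance order of respondent, row 2 is respondent=R17. question columns in first-appearance order: q03, q06, q05, q04; column 2 is q06.
Long rows with respondent=R17, question=q06: rating = 873.

873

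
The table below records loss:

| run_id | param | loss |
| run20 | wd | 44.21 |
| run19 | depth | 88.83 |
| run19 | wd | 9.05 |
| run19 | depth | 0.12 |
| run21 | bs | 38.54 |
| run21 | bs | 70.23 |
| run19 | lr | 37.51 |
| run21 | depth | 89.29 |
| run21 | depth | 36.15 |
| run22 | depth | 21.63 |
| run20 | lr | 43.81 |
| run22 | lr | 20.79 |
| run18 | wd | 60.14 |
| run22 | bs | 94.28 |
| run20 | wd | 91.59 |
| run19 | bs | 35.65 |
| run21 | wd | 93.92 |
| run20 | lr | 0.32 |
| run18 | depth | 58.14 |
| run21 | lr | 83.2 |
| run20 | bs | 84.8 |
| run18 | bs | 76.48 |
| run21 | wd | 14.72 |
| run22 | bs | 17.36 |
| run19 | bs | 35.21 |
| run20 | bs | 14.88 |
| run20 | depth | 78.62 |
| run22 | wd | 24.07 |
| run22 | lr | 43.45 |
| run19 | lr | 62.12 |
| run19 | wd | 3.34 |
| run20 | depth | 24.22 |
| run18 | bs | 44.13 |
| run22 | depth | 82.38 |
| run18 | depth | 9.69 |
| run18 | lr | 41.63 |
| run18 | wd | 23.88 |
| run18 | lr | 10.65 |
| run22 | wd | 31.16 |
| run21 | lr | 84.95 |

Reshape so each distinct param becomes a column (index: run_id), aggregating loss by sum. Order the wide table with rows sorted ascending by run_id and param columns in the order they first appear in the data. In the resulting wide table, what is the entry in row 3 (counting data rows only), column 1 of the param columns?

135.80

With rows sorted ascending by run_id, row 3 is run_id=run20. param columns in first-appearance order: wd, depth, bs, lr; column 1 is wd.
Long rows with run_id=run20, param=wd: 44.21 + 91.59 = 135.80.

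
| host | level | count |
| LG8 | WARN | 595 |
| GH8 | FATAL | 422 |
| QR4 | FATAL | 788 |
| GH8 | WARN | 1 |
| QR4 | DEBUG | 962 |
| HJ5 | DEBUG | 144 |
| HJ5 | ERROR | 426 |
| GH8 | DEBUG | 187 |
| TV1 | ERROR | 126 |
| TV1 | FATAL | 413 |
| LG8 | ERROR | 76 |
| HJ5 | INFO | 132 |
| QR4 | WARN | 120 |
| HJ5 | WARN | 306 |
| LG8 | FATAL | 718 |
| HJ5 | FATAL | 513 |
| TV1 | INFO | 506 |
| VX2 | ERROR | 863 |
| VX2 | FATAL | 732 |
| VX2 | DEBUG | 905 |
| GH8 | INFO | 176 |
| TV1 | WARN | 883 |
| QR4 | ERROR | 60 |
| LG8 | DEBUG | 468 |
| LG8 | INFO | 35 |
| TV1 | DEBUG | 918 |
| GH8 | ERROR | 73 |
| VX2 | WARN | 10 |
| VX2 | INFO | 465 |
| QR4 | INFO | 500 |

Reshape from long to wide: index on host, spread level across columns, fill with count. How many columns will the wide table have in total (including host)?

6

1 column for host plus 5 distinct level values → 6 columns.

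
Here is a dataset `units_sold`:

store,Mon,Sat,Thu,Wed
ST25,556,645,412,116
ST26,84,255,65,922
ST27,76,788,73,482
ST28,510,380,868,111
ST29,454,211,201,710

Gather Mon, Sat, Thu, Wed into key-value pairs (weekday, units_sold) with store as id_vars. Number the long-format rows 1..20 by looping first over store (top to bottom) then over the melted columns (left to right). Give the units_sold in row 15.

868

20 rows total (5 × 4). Row 15: index ⌊(15-1)/4⌋ = 3 into store → ST28; (15-1) mod 4 = 2 into the melted columns → Thu.
So row 15 is (ST28, Thu, 868); units_sold = 868.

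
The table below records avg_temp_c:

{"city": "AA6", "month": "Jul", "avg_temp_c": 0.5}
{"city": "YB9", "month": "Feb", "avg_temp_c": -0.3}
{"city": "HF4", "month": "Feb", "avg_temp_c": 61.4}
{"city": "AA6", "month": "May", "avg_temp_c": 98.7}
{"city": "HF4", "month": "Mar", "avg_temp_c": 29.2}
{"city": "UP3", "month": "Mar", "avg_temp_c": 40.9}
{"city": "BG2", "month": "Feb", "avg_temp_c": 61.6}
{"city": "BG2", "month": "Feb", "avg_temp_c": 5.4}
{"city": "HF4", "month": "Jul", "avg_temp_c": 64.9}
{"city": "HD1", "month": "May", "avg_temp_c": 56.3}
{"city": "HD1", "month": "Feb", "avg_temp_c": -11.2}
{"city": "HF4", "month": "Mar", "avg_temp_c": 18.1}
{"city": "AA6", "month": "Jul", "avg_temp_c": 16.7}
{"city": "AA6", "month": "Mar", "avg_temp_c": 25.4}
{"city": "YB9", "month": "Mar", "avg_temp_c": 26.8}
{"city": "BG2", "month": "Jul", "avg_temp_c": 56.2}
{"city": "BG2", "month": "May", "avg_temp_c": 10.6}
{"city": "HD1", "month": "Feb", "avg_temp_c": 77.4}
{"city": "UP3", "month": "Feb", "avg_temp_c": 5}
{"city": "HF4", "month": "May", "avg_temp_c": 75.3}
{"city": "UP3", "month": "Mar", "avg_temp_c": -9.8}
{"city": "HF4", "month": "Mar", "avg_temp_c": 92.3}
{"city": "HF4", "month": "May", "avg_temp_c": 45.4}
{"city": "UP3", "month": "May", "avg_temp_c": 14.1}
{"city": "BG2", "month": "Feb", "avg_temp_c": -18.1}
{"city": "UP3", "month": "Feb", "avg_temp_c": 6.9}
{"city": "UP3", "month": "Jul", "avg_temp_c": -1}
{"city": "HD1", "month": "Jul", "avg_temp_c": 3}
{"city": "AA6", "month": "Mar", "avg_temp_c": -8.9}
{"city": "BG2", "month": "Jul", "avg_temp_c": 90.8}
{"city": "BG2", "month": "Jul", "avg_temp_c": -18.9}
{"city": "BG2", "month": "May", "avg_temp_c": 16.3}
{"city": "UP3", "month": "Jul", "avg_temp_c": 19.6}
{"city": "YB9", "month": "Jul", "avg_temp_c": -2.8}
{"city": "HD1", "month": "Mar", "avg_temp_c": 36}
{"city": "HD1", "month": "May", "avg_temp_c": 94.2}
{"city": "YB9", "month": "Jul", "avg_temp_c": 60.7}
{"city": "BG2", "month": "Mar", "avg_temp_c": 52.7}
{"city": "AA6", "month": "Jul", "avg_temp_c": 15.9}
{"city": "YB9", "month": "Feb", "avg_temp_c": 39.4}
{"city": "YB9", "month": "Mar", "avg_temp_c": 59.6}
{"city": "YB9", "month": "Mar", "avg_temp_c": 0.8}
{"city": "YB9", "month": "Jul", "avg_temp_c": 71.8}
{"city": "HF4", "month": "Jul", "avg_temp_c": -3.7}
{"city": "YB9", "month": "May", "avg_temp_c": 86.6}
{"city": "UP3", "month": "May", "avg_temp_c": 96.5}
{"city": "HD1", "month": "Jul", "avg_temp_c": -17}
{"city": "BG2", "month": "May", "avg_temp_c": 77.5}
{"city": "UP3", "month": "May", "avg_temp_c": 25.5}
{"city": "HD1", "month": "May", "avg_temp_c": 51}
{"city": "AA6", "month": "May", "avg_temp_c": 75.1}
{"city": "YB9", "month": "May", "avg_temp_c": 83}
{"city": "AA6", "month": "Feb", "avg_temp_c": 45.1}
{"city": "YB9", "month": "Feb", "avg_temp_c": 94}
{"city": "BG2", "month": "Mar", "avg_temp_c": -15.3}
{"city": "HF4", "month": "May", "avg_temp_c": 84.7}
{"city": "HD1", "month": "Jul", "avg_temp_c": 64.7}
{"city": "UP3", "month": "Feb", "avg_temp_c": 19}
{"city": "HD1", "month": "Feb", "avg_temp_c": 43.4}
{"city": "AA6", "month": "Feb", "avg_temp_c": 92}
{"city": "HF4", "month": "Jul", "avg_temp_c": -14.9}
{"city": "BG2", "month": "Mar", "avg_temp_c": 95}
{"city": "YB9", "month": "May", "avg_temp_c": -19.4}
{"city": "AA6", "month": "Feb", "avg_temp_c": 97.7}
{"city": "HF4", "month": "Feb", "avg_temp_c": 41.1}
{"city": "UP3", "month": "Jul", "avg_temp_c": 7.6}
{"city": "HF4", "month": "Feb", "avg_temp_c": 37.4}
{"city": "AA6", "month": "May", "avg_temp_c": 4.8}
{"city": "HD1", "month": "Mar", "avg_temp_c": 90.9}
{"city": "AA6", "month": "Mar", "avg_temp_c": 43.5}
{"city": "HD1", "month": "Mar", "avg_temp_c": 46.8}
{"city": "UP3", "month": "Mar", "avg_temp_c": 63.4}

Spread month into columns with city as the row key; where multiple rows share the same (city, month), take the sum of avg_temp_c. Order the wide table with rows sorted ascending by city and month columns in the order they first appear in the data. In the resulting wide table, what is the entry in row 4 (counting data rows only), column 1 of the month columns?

With rows sorted ascending by city, row 4 is city=HF4. month columns in first-appearance order: Jul, Feb, May, Mar; column 1 is Jul.
Long rows with city=HF4, month=Jul: 64.9 + -3.7 + -14.9 = 46.3.

46.3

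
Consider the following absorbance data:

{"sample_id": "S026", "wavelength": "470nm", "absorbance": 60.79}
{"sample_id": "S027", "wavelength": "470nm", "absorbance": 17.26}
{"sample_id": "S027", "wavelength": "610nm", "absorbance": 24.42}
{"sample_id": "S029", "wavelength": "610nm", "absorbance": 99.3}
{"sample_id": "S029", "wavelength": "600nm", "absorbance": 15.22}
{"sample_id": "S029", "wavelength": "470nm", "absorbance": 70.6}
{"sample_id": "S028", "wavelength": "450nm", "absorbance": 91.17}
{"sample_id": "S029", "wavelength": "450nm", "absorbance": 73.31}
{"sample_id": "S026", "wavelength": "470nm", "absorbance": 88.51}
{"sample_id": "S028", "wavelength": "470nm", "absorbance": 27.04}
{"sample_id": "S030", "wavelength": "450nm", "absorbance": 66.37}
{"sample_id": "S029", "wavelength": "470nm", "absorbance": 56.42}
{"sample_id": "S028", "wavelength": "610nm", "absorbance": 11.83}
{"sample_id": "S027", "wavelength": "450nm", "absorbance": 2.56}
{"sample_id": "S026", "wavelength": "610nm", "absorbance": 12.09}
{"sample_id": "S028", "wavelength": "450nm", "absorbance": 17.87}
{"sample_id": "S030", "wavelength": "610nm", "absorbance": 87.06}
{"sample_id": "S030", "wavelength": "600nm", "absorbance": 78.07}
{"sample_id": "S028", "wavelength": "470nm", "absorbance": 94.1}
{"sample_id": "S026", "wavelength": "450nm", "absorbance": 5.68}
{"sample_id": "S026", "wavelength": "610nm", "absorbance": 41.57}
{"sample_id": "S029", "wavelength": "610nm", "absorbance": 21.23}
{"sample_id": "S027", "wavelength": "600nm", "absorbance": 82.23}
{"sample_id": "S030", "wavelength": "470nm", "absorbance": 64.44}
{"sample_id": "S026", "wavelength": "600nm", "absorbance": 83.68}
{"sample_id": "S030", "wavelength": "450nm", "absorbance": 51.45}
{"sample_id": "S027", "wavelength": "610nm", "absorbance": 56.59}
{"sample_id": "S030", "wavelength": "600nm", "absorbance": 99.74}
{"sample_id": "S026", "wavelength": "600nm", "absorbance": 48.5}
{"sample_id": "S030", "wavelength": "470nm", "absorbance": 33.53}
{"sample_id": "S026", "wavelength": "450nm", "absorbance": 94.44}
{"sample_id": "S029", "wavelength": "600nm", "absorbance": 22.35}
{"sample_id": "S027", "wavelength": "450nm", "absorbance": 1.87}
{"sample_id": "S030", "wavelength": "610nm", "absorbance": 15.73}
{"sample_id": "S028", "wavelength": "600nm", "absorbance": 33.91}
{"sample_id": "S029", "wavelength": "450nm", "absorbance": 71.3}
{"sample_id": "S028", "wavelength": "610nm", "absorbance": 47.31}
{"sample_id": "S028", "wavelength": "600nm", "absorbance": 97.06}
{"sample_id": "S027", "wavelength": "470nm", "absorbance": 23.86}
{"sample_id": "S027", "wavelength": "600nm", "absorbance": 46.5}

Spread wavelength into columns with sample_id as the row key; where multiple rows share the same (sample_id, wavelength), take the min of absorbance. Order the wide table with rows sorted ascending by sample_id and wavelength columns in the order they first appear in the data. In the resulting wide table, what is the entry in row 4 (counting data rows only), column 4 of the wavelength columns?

With rows sorted ascending by sample_id, row 4 is sample_id=S029. wavelength columns in first-appearance order: 470nm, 610nm, 600nm, 450nm; column 4 is 450nm.
Long rows with sample_id=S029, wavelength=450nm: min(73.31, 71.3) = 71.3.

71.3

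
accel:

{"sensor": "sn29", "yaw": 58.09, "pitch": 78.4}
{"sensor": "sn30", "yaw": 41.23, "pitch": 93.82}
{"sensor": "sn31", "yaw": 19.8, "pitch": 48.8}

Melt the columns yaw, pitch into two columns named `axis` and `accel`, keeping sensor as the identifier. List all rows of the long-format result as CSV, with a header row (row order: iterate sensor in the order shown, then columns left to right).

sensor,axis,accel
sn29,yaw,58.09
sn29,pitch,78.4
sn30,yaw,41.23
sn30,pitch,93.82
sn31,yaw,19.8
sn31,pitch,48.8

Each (sensor, column) pair becomes one row: 3 × 2 = 6 rows.
For example, (sn29, yaw) → accel=58.09.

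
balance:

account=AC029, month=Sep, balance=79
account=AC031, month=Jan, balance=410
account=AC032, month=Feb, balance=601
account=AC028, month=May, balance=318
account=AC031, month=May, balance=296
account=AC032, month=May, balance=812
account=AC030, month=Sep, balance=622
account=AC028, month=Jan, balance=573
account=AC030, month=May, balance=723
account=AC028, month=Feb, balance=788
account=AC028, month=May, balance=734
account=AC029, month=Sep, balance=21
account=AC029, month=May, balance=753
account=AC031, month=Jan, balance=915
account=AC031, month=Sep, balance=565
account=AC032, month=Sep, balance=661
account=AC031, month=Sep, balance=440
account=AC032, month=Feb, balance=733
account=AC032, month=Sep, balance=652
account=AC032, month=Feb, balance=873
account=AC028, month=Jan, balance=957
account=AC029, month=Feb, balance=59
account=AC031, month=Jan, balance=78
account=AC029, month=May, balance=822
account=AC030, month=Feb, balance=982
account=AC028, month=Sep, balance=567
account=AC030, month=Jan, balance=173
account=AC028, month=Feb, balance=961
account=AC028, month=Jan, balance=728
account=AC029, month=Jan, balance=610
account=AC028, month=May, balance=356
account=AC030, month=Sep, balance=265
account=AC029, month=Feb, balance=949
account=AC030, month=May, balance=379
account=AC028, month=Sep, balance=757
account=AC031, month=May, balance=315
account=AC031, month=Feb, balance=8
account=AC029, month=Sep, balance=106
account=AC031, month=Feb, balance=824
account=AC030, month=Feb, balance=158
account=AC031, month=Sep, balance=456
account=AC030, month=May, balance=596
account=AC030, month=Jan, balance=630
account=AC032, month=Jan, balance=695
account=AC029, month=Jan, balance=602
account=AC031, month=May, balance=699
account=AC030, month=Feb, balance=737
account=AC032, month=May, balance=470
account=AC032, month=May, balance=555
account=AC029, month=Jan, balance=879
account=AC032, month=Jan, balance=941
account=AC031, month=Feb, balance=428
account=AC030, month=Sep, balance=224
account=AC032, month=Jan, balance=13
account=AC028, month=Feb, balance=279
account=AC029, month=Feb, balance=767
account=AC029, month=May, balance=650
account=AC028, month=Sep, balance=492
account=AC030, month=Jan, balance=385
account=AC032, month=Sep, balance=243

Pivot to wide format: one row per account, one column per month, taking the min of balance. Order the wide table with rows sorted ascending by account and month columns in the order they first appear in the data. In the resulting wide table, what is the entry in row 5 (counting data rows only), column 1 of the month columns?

243

With rows sorted ascending by account, row 5 is account=AC032. month columns in first-appearance order: Sep, Jan, Feb, May; column 1 is Sep.
Long rows with account=AC032, month=Sep: min(661, 652, 243) = 243.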